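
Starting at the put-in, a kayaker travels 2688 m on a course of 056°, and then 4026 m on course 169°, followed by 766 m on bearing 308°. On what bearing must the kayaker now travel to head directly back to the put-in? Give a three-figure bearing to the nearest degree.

310°

Leg 1 (056°, 2688 m): east 2688 sin 56° = 2228.45, north 2688 cos 56° = 1503.11
Leg 2 (169°, 4026 m): east 4026 sin 169° = 768.20, north 4026 cos 169° = -3952.03
Leg 3 (308°, 766 m): east 766 sin 308° = -603.62, north 766 cos 308° = 471.60
Net displacement: 2393.03 east, -1977.32 north. Direction back to start is (-2393.03, 1977.32): bearing = atan2(-2393.03, 1977.32) mod 360° = 309.57° ≈ 310°.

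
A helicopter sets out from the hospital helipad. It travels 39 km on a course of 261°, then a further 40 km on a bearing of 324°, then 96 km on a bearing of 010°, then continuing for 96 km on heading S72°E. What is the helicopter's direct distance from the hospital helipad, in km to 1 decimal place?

102.1 km

Leg 1 (261°, 39 km): east 39 sin 261° = -38.52, north 39 cos 261° = -6.10
Leg 2 (324°, 40 km): east 40 sin 324° = -23.51, north 40 cos 324° = 32.36
Leg 3 (010°, 96 km): east 96 sin 10° = 16.67, north 96 cos 10° = 94.54
Leg 4 (S72°E, 96 km): east 96 sin 108° = 91.30, north 96 cos 108° = -29.67
Net: 45.94 east, 91.14 north. Distance = √((45.94)² + (91.14)²) = 102.060 km.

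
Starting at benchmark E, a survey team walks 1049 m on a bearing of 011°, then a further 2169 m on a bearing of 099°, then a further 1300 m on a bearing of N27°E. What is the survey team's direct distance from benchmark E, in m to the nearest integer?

Leg 1 (011°, 1049 m): east 1049 sin 11° = 200.16, north 1049 cos 11° = 1029.73
Leg 2 (099°, 2169 m): east 2169 sin 99° = 2142.30, north 2169 cos 99° = -339.31
Leg 3 (N27°E, 1300 m): east 1300 sin 27° = 590.19, north 1300 cos 27° = 1158.31
Net: 2932.64 east, 1848.73 north. Distance = √((2932.64)² + (1848.73)²) = 3466.726 m.

3467 m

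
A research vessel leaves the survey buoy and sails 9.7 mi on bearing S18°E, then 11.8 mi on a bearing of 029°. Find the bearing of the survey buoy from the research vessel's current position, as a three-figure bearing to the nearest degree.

263°

Leg 1 (S18°E, 9.7 mi): east 9.7 sin 162° = 3.00, north 9.7 cos 162° = -9.23
Leg 2 (029°, 11.8 mi): east 11.8 sin 29° = 5.72, north 11.8 cos 29° = 10.32
Net displacement: 8.72 east, 1.10 north. Direction back to start is (-8.72, -1.10): bearing = atan2(-8.72, -1.10) mod 360° = 262.84° ≈ 263°.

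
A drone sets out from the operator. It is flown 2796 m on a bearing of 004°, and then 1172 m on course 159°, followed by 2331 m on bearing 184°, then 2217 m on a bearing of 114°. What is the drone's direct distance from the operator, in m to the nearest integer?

Leg 1 (004°, 2796 m): east 2796 sin 4° = 195.04, north 2796 cos 4° = 2789.19
Leg 2 (159°, 1172 m): east 1172 sin 159° = 420.01, north 1172 cos 159° = -1094.16
Leg 3 (184°, 2331 m): east 2331 sin 184° = -162.60, north 2331 cos 184° = -2325.32
Leg 4 (114°, 2217 m): east 2217 sin 114° = 2025.33, north 2217 cos 114° = -901.74
Net: 2477.77 east, -1532.02 north. Distance = √((2477.77)² + (-1532.02)²) = 2913.153 m.

2913 m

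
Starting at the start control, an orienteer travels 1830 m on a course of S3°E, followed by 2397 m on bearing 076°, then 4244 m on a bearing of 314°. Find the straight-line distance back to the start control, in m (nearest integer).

1814 m

Leg 1 (S3°E, 1830 m): east 1830 sin 177° = 95.77, north 1830 cos 177° = -1827.49
Leg 2 (076°, 2397 m): east 2397 sin 76° = 2325.80, north 2397 cos 76° = 579.89
Leg 3 (314°, 4244 m): east 4244 sin 314° = -3052.88, north 4244 cos 314° = 2948.13
Net: -631.30 east, 1700.52 north. Distance = √((-631.30)² + (1700.52)²) = 1813.927 m.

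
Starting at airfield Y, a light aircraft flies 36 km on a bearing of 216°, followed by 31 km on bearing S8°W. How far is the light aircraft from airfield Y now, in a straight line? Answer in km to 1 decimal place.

65.0 km

Leg 1 (216°, 36 km): east 36 sin 216° = -21.16, north 36 cos 216° = -29.12
Leg 2 (S8°W, 31 km): east 31 sin 188° = -4.31, north 31 cos 188° = -30.70
Net: -25.47 east, -59.82 north. Distance = √((-25.47)² + (-59.82)²) = 65.021 km.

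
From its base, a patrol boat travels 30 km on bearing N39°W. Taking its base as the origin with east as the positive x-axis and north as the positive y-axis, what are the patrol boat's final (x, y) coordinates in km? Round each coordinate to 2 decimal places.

Leg 1 (N39°W, 30 km): east 30 sin 321° = -18.88, north 30 cos 321° = 23.31
Summing: -18.88 km east, 23.31 km north → (-18.88, 23.31).

(-18.88, 23.31)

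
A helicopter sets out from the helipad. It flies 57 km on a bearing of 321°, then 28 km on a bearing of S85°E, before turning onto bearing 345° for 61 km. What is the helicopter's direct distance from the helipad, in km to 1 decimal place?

103.5 km

Leg 1 (321°, 57 km): east 57 sin 321° = -35.87, north 57 cos 321° = 44.30
Leg 2 (S85°E, 28 km): east 28 sin 95° = 27.89, north 28 cos 95° = -2.44
Leg 3 (345°, 61 km): east 61 sin 345° = -15.79, north 61 cos 345° = 58.92
Net: -23.77 east, 100.78 north. Distance = √((-23.77)² + (100.78)²) = 103.543 km.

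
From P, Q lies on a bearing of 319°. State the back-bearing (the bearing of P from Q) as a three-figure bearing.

139°

Back-bearing = 319° − 180° = 139°.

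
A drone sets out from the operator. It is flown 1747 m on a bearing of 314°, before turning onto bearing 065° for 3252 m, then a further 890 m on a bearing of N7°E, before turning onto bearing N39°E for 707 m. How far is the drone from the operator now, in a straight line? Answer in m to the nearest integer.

Leg 1 (314°, 1747 m): east 1747 sin 314° = -1256.69, north 1747 cos 314° = 1213.57
Leg 2 (065°, 3252 m): east 3252 sin 65° = 2947.31, north 3252 cos 65° = 1374.35
Leg 3 (N7°E, 890 m): east 890 sin 7° = 108.46, north 890 cos 7° = 883.37
Leg 4 (N39°E, 707 m): east 707 sin 39° = 444.93, north 707 cos 39° = 549.44
Net: 2244.02 east, 4020.73 north. Distance = √((2244.02)² + (4020.73)²) = 4604.552 m.

4605 m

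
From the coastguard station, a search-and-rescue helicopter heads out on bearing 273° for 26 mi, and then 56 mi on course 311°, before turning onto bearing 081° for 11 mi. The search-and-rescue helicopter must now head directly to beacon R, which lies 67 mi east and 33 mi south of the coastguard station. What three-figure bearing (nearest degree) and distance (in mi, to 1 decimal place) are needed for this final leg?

120°, 144.1 mi

Leg 1 (273°, 26 mi): east 26 sin 273° = -25.96, north 26 cos 273° = 1.36
Leg 2 (311°, 56 mi): east 56 sin 311° = -42.26, north 56 cos 311° = 36.74
Leg 3 (081°, 11 mi): east 11 sin 81° = 10.86, north 11 cos 81° = 1.72
Current position: (-57.36, 39.82). Target: (67, -33). Remaining: Δeast = 124.36, Δnorth = -72.82.
Bearing = atan2(124.36, -72.82) mod 360° = 120.35°; distance = √((124.36)² + (-72.82)²) = 144.115 mi.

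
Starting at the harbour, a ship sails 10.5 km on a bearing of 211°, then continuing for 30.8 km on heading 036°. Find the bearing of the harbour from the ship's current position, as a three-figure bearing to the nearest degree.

219°

Leg 1 (211°, 10.5 km): east 10.5 sin 211° = -5.41, north 10.5 cos 211° = -9.00
Leg 2 (036°, 30.8 km): east 30.8 sin 36° = 18.10, north 30.8 cos 36° = 24.92
Net displacement: 12.70 east, 15.92 north. Direction back to start is (-12.70, -15.92): bearing = atan2(-12.70, -15.92) mod 360° = 218.58° ≈ 219°.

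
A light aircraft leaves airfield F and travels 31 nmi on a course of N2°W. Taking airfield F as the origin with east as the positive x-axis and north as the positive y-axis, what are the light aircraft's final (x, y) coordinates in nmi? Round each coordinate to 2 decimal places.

(-1.08, 30.98)

Leg 1 (N2°W, 31 nmi): east 31 sin 358° = -1.08, north 31 cos 358° = 30.98
Summing: -1.08 nmi east, 30.98 nmi north → (-1.08, 30.98).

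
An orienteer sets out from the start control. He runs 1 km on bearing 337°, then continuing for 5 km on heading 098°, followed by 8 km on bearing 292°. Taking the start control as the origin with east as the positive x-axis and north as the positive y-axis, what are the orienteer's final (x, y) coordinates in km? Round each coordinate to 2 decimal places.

Leg 1 (337°, 1 km): east 1 sin 337° = -0.39, north 1 cos 337° = 0.92
Leg 2 (098°, 5 km): east 5 sin 98° = 4.95, north 5 cos 98° = -0.70
Leg 3 (292°, 8 km): east 8 sin 292° = -7.42, north 8 cos 292° = 3.00
Summing: -2.86 km east, 3.22 km north → (-2.86, 3.22).

(-2.86, 3.22)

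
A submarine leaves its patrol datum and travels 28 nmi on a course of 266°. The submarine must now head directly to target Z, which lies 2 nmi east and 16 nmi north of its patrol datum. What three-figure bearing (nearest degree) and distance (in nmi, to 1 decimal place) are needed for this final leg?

Leg 1 (266°, 28 nmi): east 28 sin 266° = -27.93, north 28 cos 266° = -1.95
Current position: (-27.93, -1.95). Target: (2, 16). Remaining: Δeast = 29.93, Δnorth = 17.95.
Bearing = atan2(29.93, 17.95) mod 360° = 59.04°; distance = √((29.93)² + (17.95)²) = 34.903 nmi.

059°, 34.9 nmi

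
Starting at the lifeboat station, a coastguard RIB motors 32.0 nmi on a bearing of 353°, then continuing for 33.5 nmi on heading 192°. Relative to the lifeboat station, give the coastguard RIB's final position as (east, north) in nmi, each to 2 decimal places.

(-10.86, -1.01)

Leg 1 (353°, 32.0 nmi): east 32.0 sin 353° = -3.90, north 32.0 cos 353° = 31.76
Leg 2 (192°, 33.5 nmi): east 33.5 sin 192° = -6.97, north 33.5 cos 192° = -32.77
Summing: -10.86 nmi east, -1.01 nmi north → (-10.86, -1.01).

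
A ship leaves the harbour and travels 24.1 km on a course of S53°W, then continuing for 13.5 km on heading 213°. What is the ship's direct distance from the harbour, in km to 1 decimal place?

Leg 1 (S53°W, 24.1 km): east 24.1 sin 233° = -19.25, north 24.1 cos 233° = -14.50
Leg 2 (213°, 13.5 km): east 13.5 sin 213° = -7.35, north 13.5 cos 213° = -11.32
Net: -26.60 east, -25.83 north. Distance = √((-26.60)² + (-25.83)²) = 37.074 km.

37.1 km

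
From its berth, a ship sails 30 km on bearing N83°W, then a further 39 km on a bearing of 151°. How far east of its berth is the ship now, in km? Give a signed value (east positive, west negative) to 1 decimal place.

-10.9 km

Leg 1 (N83°W, 30 km): east 30 sin 277° = -29.78, north 30 cos 277° = 3.66
Leg 2 (151°, 39 km): east 39 sin 151° = 18.91, north 39 cos 151° = -34.11
Net east component: -10.87 km.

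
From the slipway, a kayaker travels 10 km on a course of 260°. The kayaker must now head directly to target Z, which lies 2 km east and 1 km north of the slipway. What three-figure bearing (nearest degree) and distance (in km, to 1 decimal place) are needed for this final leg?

077°, 12.2 km

Leg 1 (260°, 10 km): east 10 sin 260° = -9.85, north 10 cos 260° = -1.74
Current position: (-9.85, -1.74). Target: (2, 1). Remaining: Δeast = 11.85, Δnorth = 2.74.
Bearing = atan2(11.85, 2.74) mod 360° = 76.99°; distance = √((11.85)² + (2.74)²) = 12.160 km.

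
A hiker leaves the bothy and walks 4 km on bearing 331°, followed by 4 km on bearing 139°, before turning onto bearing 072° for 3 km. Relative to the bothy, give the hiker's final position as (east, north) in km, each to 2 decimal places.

Leg 1 (331°, 4 km): east 4 sin 331° = -1.94, north 4 cos 331° = 3.50
Leg 2 (139°, 4 km): east 4 sin 139° = 2.62, north 4 cos 139° = -3.02
Leg 3 (072°, 3 km): east 3 sin 72° = 2.85, north 3 cos 72° = 0.93
Summing: 3.54 km east, 1.41 km north → (3.54, 1.41).

(3.54, 1.41)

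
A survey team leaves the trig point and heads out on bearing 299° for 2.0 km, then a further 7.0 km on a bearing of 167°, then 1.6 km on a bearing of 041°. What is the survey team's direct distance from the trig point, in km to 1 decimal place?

4.7 km

Leg 1 (299°, 2.0 km): east 2.0 sin 299° = -1.75, north 2.0 cos 299° = 0.97
Leg 2 (167°, 7.0 km): east 7.0 sin 167° = 1.57, north 7.0 cos 167° = -6.82
Leg 3 (041°, 1.6 km): east 1.6 sin 41° = 1.05, north 1.6 cos 41° = 1.21
Net: 0.88 east, -4.64 north. Distance = √((0.88)² + (-4.64)²) = 4.725 km.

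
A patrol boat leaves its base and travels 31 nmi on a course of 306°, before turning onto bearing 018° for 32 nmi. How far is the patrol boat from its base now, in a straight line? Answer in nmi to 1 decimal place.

51.0 nmi

Leg 1 (306°, 31 nmi): east 31 sin 306° = -25.08, north 31 cos 306° = 18.22
Leg 2 (018°, 32 nmi): east 32 sin 18° = 9.89, north 32 cos 18° = 30.43
Net: -15.19 east, 48.66 north. Distance = √((-15.19)² + (48.66)²) = 50.971 nmi.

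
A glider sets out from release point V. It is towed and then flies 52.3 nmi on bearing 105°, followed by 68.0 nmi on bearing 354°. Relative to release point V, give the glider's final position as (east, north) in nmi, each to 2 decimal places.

Leg 1 (105°, 52.3 nmi): east 52.3 sin 105° = 50.52, north 52.3 cos 105° = -13.54
Leg 2 (354°, 68.0 nmi): east 68.0 sin 354° = -7.11, north 68.0 cos 354° = 67.63
Summing: 43.41 nmi east, 54.09 nmi north → (43.41, 54.09).

(43.41, 54.09)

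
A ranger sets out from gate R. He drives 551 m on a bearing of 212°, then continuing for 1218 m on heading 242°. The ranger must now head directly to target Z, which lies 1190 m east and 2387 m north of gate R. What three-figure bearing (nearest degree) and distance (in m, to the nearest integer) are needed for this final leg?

Leg 1 (212°, 551 m): east 551 sin 212° = -291.99, north 551 cos 212° = -467.27
Leg 2 (242°, 1218 m): east 1218 sin 242° = -1075.43, north 1218 cos 242° = -571.82
Current position: (-1367.42, -1039.09). Target: (1190, 2387). Remaining: Δeast = 2557.42, Δnorth = 3426.09.
Bearing = atan2(2557.42, 3426.09) mod 360° = 36.74°; distance = √((2557.42)² + (3426.09)²) = 4275.333 m.

037°, 4275 m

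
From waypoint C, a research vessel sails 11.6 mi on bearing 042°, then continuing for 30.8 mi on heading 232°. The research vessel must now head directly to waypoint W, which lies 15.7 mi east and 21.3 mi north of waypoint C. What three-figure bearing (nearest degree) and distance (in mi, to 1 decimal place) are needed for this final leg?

Leg 1 (042°, 11.6 mi): east 11.6 sin 42° = 7.76, north 11.6 cos 42° = 8.62
Leg 2 (232°, 30.8 mi): east 30.8 sin 232° = -24.27, north 30.8 cos 232° = -18.96
Current position: (-16.51, -10.34). Target: (15.7, 21.3). Remaining: Δeast = 32.21, Δnorth = 31.64.
Bearing = atan2(32.21, 31.64) mod 360° = 45.51°; distance = √((32.21)² + (31.64)²) = 45.151 mi.

046°, 45.2 mi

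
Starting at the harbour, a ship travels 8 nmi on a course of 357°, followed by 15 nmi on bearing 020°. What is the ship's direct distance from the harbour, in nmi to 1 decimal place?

22.6 nmi

Leg 1 (357°, 8 nmi): east 8 sin 357° = -0.42, north 8 cos 357° = 7.99
Leg 2 (020°, 15 nmi): east 15 sin 20° = 5.13, north 15 cos 20° = 14.10
Net: 4.71 east, 22.08 north. Distance = √((4.71)² + (22.08)²) = 22.581 nmi.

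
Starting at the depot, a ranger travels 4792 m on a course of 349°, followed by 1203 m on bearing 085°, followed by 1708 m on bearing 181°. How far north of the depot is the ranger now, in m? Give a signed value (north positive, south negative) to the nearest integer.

Leg 1 (349°, 4792 m): east 4792 sin 349° = -914.36, north 4792 cos 349° = 4703.96
Leg 2 (085°, 1203 m): east 1203 sin 85° = 1198.42, north 1203 cos 85° = 104.85
Leg 3 (181°, 1708 m): east 1708 sin 181° = -29.81, north 1708 cos 181° = -1707.74
Net north component: 3101.07 m.

3101 m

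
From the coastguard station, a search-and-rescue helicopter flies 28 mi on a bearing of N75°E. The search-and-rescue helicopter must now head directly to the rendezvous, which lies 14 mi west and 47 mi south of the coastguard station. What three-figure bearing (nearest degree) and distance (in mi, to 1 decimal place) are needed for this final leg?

217°, 68.0 mi

Leg 1 (N75°E, 28 mi): east 28 sin 75° = 27.05, north 28 cos 75° = 7.25
Current position: (27.05, 7.25). Target: (-14, -47). Remaining: Δeast = -41.05, Δnorth = -54.25.
Bearing = atan2(-41.05, -54.25) mod 360° = 217.11°; distance = √((-41.05)² + (-54.25)²) = 68.026 mi.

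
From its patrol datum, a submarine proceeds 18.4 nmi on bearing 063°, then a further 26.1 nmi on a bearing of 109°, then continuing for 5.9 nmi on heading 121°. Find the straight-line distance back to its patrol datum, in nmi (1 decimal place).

Leg 1 (063°, 18.4 nmi): east 18.4 sin 63° = 16.39, north 18.4 cos 63° = 8.35
Leg 2 (109°, 26.1 nmi): east 26.1 sin 109° = 24.68, north 26.1 cos 109° = -8.50
Leg 3 (121°, 5.9 nmi): east 5.9 sin 121° = 5.06, north 5.9 cos 121° = -3.04
Net: 46.13 east, -3.18 north. Distance = √((46.13)² + (-3.18)²) = 46.240 nmi.

46.2 nmi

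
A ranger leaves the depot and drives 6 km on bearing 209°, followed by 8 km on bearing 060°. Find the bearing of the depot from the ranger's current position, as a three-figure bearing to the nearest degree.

287°

Leg 1 (209°, 6 km): east 6 sin 209° = -2.91, north 6 cos 209° = -5.25
Leg 2 (060°, 8 km): east 8 sin 60° = 6.93, north 8 cos 60° = 4.00
Net displacement: 4.02 east, -1.25 north. Direction back to start is (-4.02, 1.25): bearing = atan2(-4.02, 1.25) mod 360° = 287.25° ≈ 287°.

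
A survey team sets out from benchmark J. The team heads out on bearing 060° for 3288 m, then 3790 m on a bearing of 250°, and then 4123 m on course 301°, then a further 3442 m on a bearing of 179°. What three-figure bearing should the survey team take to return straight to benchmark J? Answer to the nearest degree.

077°

Leg 1 (060°, 3288 m): east 3288 sin 60° = 2847.49, north 3288 cos 60° = 1644.00
Leg 2 (250°, 3790 m): east 3790 sin 250° = -3561.44, north 3790 cos 250° = -1296.26
Leg 3 (301°, 4123 m): east 4123 sin 301° = -3534.10, north 4123 cos 301° = 2123.50
Leg 4 (179°, 3442 m): east 3442 sin 179° = 60.07, north 3442 cos 179° = -3441.48
Net displacement: -4187.97 east, -970.23 north. Direction back to start is (4187.97, 970.23): bearing = atan2(4187.97, 970.23) mod 360° = 76.96° ≈ 077°.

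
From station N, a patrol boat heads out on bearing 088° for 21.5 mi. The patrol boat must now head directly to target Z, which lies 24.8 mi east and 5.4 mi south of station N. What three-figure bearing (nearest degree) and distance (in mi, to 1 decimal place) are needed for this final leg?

152°, 7.0 mi

Leg 1 (088°, 21.5 mi): east 21.5 sin 88° = 21.49, north 21.5 cos 88° = 0.75
Current position: (21.49, 0.75). Target: (24.8, -5.4). Remaining: Δeast = 3.31, Δnorth = -6.15.
Bearing = atan2(3.31, -6.15) mod 360° = 151.69°; distance = √((3.31)² + (-6.15)²) = 6.986 mi.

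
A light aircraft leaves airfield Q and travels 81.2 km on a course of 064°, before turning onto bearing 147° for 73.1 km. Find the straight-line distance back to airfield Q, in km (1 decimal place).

Leg 1 (064°, 81.2 km): east 81.2 sin 64° = 72.98, north 81.2 cos 64° = 35.60
Leg 2 (147°, 73.1 km): east 73.1 sin 147° = 39.81, north 73.1 cos 147° = -61.31
Net: 112.80 east, -25.71 north. Distance = √((112.80)² + (-25.71)²) = 115.688 km.

115.7 km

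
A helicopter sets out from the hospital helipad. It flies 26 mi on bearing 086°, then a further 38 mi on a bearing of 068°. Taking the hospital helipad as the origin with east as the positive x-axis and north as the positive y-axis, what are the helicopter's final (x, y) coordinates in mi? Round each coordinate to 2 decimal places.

(61.17, 16.05)

Leg 1 (086°, 26 mi): east 26 sin 86° = 25.94, north 26 cos 86° = 1.81
Leg 2 (068°, 38 mi): east 38 sin 68° = 35.23, north 38 cos 68° = 14.24
Summing: 61.17 mi east, 16.05 mi north → (61.17, 16.05).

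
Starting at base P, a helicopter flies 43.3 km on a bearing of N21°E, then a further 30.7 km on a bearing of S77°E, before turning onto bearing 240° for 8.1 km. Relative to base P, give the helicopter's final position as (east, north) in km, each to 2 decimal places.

Leg 1 (N21°E, 43.3 km): east 43.3 sin 21° = 15.52, north 43.3 cos 21° = 40.42
Leg 2 (S77°E, 30.7 km): east 30.7 sin 103° = 29.91, north 30.7 cos 103° = -6.91
Leg 3 (240°, 8.1 km): east 8.1 sin 240° = -7.01, north 8.1 cos 240° = -4.05
Summing: 38.42 km east, 29.47 km north → (38.42, 29.47).

(38.42, 29.47)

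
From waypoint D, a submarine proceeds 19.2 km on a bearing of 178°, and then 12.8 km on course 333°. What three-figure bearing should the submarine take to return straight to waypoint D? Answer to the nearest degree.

033°

Leg 1 (178°, 19.2 km): east 19.2 sin 178° = 0.67, north 19.2 cos 178° = -19.19
Leg 2 (333°, 12.8 km): east 12.8 sin 333° = -5.81, north 12.8 cos 333° = 11.40
Net displacement: -5.14 east, -7.78 north. Direction back to start is (5.14, 7.78): bearing = atan2(5.14, 7.78) mod 360° = 33.45° ≈ 033°.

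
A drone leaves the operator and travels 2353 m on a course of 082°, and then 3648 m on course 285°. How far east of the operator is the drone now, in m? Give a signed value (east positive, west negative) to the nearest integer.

Leg 1 (082°, 2353 m): east 2353 sin 82° = 2330.10, north 2353 cos 82° = 327.47
Leg 2 (285°, 3648 m): east 3648 sin 285° = -3523.70, north 3648 cos 285° = 944.17
Net east component: -1193.60 m.

-1194 m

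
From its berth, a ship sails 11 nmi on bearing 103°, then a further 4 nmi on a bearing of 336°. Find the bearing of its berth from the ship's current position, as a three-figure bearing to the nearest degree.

Leg 1 (103°, 11 nmi): east 11 sin 103° = 10.72, north 11 cos 103° = -2.47
Leg 2 (336°, 4 nmi): east 4 sin 336° = -1.63, north 4 cos 336° = 3.65
Net displacement: 9.09 east, 1.18 north. Direction back to start is (-9.09, -1.18): bearing = atan2(-9.09, -1.18) mod 360° = 262.61° ≈ 263°.

263°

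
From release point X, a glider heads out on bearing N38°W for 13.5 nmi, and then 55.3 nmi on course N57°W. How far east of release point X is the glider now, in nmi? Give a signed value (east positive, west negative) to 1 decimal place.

Leg 1 (N38°W, 13.5 nmi): east 13.5 sin 322° = -8.31, north 13.5 cos 322° = 10.64
Leg 2 (N57°W, 55.3 nmi): east 55.3 sin 303° = -46.38, north 55.3 cos 303° = 30.12
Net east component: -54.69 nmi.

-54.7 nmi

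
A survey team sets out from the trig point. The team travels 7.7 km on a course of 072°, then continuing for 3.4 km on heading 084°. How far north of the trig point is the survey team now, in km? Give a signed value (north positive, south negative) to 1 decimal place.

Leg 1 (072°, 7.7 km): east 7.7 sin 72° = 7.32, north 7.7 cos 72° = 2.38
Leg 2 (084°, 3.4 km): east 3.4 sin 84° = 3.38, north 3.4 cos 84° = 0.36
Net north component: 2.73 km.

2.7 km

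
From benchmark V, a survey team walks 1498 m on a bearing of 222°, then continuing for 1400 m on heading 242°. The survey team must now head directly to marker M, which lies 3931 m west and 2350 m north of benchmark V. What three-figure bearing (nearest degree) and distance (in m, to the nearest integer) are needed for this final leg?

338°, 4455 m

Leg 1 (222°, 1498 m): east 1498 sin 222° = -1002.36, north 1498 cos 222° = -1113.23
Leg 2 (242°, 1400 m): east 1400 sin 242° = -1236.13, north 1400 cos 242° = -657.26
Current position: (-2238.48, -1770.49). Target: (-3931, 2350). Remaining: Δeast = -1692.52, Δnorth = 4120.49.
Bearing = atan2(-1692.52, 4120.49) mod 360° = 337.67°; distance = √((-1692.52)² + (4120.49)²) = 4454.555 m.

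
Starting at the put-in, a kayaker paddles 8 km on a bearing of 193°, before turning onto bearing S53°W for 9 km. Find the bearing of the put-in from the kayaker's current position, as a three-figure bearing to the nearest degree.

034°

Leg 1 (193°, 8 km): east 8 sin 193° = -1.80, north 8 cos 193° = -7.79
Leg 2 (S53°W, 9 km): east 9 sin 233° = -7.19, north 9 cos 233° = -5.42
Net displacement: -8.99 east, -13.21 north. Direction back to start is (8.99, 13.21): bearing = atan2(8.99, 13.21) mod 360° = 34.23° ≈ 034°.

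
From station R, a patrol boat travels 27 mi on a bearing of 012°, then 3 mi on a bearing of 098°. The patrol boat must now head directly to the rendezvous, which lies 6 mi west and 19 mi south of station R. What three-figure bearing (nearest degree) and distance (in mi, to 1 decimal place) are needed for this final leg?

198°, 47.3 mi

Leg 1 (012°, 27 mi): east 27 sin 12° = 5.61, north 27 cos 12° = 26.41
Leg 2 (098°, 3 mi): east 3 sin 98° = 2.97, north 3 cos 98° = -0.42
Current position: (8.58, 25.99). Target: (-6, -19). Remaining: Δeast = -14.58, Δnorth = -44.99.
Bearing = atan2(-14.58, -44.99) mod 360° = 197.96°; distance = √((-14.58)² + (-44.99)²) = 47.297 mi.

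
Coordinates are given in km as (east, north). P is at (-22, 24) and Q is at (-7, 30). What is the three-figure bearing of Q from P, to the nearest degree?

Δeast = -7 − -22 = 15.00; Δnorth = 30 − 24 = 6.00.
Bearing = atan2(Δeast, Δnorth) mod 360° = 68.20° ≈ 068°.

068°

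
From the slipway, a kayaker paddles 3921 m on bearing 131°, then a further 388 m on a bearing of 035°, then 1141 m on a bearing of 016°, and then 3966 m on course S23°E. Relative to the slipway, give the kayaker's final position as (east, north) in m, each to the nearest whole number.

Leg 1 (131°, 3921 m): east 3921 sin 131° = 2959.22, north 3921 cos 131° = -2572.41
Leg 2 (035°, 388 m): east 388 sin 35° = 222.55, north 388 cos 35° = 317.83
Leg 3 (016°, 1141 m): east 1141 sin 16° = 314.50, north 1141 cos 16° = 1096.80
Leg 4 (S23°E, 3966 m): east 3966 sin 157° = 1549.64, north 3966 cos 157° = -3650.72
Summing: 5045.91 m east, -4808.50 m north → (5046, -4808).

(5046, -4808)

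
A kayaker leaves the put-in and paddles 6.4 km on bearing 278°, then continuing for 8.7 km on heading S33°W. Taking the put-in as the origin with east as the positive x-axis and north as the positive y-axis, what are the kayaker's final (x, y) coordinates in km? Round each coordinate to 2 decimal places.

Leg 1 (278°, 6.4 km): east 6.4 sin 278° = -6.34, north 6.4 cos 278° = 0.89
Leg 2 (S33°W, 8.7 km): east 8.7 sin 213° = -4.74, north 8.7 cos 213° = -7.30
Summing: -11.08 km east, -6.41 km north → (-11.08, -6.41).

(-11.08, -6.41)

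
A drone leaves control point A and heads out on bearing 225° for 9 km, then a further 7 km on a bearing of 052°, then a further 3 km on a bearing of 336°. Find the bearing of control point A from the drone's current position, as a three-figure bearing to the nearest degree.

108°

Leg 1 (225°, 9 km): east 9 sin 225° = -6.36, north 9 cos 225° = -6.36
Leg 2 (052°, 7 km): east 7 sin 52° = 5.52, north 7 cos 52° = 4.31
Leg 3 (336°, 3 km): east 3 sin 336° = -1.22, north 3 cos 336° = 2.74
Net displacement: -2.07 east, 0.69 north. Direction back to start is (2.07, -0.69): bearing = atan2(2.07, -0.69) mod 360° = 108.36° ≈ 108°.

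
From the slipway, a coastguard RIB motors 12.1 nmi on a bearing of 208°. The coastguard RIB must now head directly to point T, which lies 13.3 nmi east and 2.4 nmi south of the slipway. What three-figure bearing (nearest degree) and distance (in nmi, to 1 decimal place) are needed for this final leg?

Leg 1 (208°, 12.1 nmi): east 12.1 sin 208° = -5.68, north 12.1 cos 208° = -10.68
Current position: (-5.68, -10.68). Target: (13.3, -2.4). Remaining: Δeast = 18.98, Δnorth = 8.28.
Bearing = atan2(18.98, 8.28) mod 360° = 66.42°; distance = √((18.98)² + (8.28)²) = 20.709 nmi.

066°, 20.7 nmi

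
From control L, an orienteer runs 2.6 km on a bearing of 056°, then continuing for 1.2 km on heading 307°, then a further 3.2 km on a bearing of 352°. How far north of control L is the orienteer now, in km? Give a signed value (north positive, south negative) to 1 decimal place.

5.3 km

Leg 1 (056°, 2.6 km): east 2.6 sin 56° = 2.16, north 2.6 cos 56° = 1.45
Leg 2 (307°, 1.2 km): east 1.2 sin 307° = -0.96, north 1.2 cos 307° = 0.72
Leg 3 (352°, 3.2 km): east 3.2 sin 352° = -0.45, north 3.2 cos 352° = 3.17
Net north component: 5.34 km.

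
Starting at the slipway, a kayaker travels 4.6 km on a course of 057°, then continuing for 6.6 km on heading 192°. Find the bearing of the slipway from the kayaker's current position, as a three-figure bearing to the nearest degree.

328°

Leg 1 (057°, 4.6 km): east 4.6 sin 57° = 3.86, north 4.6 cos 57° = 2.51
Leg 2 (192°, 6.6 km): east 6.6 sin 192° = -1.37, north 6.6 cos 192° = -6.46
Net displacement: 2.49 east, -3.95 north. Direction back to start is (-2.49, 3.95): bearing = atan2(-2.49, 3.95) mod 360° = 327.82° ≈ 328°.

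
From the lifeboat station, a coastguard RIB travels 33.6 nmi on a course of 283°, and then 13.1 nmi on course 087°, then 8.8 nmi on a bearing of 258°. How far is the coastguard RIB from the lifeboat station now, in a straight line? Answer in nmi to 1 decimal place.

29.0 nmi

Leg 1 (283°, 33.6 nmi): east 33.6 sin 283° = -32.74, north 33.6 cos 283° = 7.56
Leg 2 (087°, 13.1 nmi): east 13.1 sin 87° = 13.08, north 13.1 cos 87° = 0.69
Leg 3 (258°, 8.8 nmi): east 8.8 sin 258° = -8.61, north 8.8 cos 258° = -1.83
Net: -28.26 east, 6.41 north. Distance = √((-28.26)² + (6.41)²) = 28.983 nmi.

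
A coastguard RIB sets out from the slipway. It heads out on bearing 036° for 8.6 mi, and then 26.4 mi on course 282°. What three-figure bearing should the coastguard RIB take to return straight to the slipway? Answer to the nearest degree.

Leg 1 (036°, 8.6 mi): east 8.6 sin 36° = 5.05, north 8.6 cos 36° = 6.96
Leg 2 (282°, 26.4 mi): east 26.4 sin 282° = -25.82, north 26.4 cos 282° = 5.49
Net displacement: -20.77 east, 12.45 north. Direction back to start is (20.77, -12.45): bearing = atan2(20.77, -12.45) mod 360° = 120.93° ≈ 121°.

121°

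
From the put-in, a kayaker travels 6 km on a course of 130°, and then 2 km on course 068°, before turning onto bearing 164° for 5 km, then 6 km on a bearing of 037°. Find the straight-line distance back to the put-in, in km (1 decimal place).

Leg 1 (130°, 6 km): east 6 sin 130° = 4.60, north 6 cos 130° = -3.86
Leg 2 (068°, 2 km): east 2 sin 68° = 1.85, north 2 cos 68° = 0.75
Leg 3 (164°, 5 km): east 5 sin 164° = 1.38, north 5 cos 164° = -4.81
Leg 4 (037°, 6 km): east 6 sin 37° = 3.61, north 6 cos 37° = 4.79
Net: 11.44 east, -3.12 north. Distance = √((11.44)² + (-3.12)²) = 11.858 km.

11.9 km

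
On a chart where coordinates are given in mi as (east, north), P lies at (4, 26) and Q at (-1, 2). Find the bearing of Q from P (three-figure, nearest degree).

192°

Δeast = -1 − 4 = -5.00; Δnorth = 2 − 26 = -24.00.
Bearing = atan2(Δeast, Δnorth) mod 360° = 191.77° ≈ 192°.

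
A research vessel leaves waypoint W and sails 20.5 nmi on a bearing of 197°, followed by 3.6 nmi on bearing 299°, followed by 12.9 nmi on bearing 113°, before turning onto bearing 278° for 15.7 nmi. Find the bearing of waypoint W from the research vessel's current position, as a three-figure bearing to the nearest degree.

Leg 1 (197°, 20.5 nmi): east 20.5 sin 197° = -5.99, north 20.5 cos 197° = -19.60
Leg 2 (299°, 3.6 nmi): east 3.6 sin 299° = -3.15, north 3.6 cos 299° = 1.75
Leg 3 (113°, 12.9 nmi): east 12.9 sin 113° = 11.87, north 12.9 cos 113° = -5.04
Leg 4 (278°, 15.7 nmi): east 15.7 sin 278° = -15.55, north 15.7 cos 278° = 2.19
Net displacement: -12.81 east, -20.71 north. Direction back to start is (12.81, 20.71): bearing = atan2(12.81, 20.71) mod 360° = 31.74° ≈ 032°.

032°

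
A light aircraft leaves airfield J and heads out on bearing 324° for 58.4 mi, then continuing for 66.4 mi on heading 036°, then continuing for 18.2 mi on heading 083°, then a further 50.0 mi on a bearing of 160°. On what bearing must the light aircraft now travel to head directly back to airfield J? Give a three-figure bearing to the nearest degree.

Leg 1 (324°, 58.4 mi): east 58.4 sin 324° = -34.33, north 58.4 cos 324° = 47.25
Leg 2 (036°, 66.4 mi): east 66.4 sin 36° = 39.03, north 66.4 cos 36° = 53.72
Leg 3 (083°, 18.2 mi): east 18.2 sin 83° = 18.06, north 18.2 cos 83° = 2.22
Leg 4 (160°, 50.0 mi): east 50.0 sin 160° = 17.10, north 50.0 cos 160° = -46.98
Net displacement: 39.87 east, 56.20 north. Direction back to start is (-39.87, -56.20): bearing = atan2(-39.87, -56.20) mod 360° = 215.35° ≈ 215°.

215°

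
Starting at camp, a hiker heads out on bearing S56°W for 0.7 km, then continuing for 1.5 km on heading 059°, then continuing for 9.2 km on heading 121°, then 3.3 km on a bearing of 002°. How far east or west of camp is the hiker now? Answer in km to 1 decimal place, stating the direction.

Leg 1 (S56°W, 0.7 km): east 0.7 sin 236° = -0.58, north 0.7 cos 236° = -0.39
Leg 2 (059°, 1.5 km): east 1.5 sin 59° = 1.29, north 1.5 cos 59° = 0.77
Leg 3 (121°, 9.2 km): east 9.2 sin 121° = 7.89, north 9.2 cos 121° = -4.74
Leg 4 (002°, 3.3 km): east 3.3 sin 2° = 0.12, north 3.3 cos 2° = 3.30
Net east component: 8.71 km.

8.7 km east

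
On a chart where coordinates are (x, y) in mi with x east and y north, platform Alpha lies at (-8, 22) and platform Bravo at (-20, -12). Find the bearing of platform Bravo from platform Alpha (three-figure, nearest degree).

Δeast = -20 − -8 = -12.00; Δnorth = -12 − 22 = -34.00.
Bearing = atan2(Δeast, Δnorth) mod 360° = 199.44° ≈ 199°.

199°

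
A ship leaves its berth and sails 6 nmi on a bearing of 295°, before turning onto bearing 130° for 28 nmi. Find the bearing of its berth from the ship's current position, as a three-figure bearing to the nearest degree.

314°

Leg 1 (295°, 6 nmi): east 6 sin 295° = -5.44, north 6 cos 295° = 2.54
Leg 2 (130°, 28 nmi): east 28 sin 130° = 21.45, north 28 cos 130° = -18.00
Net displacement: 16.01 east, -15.46 north. Direction back to start is (-16.01, 15.46): bearing = atan2(-16.01, 15.46) mod 360° = 314.00° ≈ 314°.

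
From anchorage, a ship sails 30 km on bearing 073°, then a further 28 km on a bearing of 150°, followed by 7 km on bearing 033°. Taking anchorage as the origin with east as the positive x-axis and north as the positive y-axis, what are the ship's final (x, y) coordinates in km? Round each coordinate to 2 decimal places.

Leg 1 (073°, 30 km): east 30 sin 73° = 28.69, north 30 cos 73° = 8.77
Leg 2 (150°, 28 km): east 28 sin 150° = 14.00, north 28 cos 150° = -24.25
Leg 3 (033°, 7 km): east 7 sin 33° = 3.81, north 7 cos 33° = 5.87
Summing: 46.50 km east, -9.61 km north → (46.50, -9.61).

(46.50, -9.61)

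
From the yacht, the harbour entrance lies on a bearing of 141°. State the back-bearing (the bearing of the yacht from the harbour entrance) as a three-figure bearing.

Back-bearing = 141° + 180° = 321°.

321°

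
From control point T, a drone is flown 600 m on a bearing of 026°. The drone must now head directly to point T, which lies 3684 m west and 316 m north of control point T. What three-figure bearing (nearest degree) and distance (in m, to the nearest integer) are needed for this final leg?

267°, 3953 m

Leg 1 (026°, 600 m): east 600 sin 26° = 263.02, north 600 cos 26° = 539.28
Current position: (263.02, 539.28). Target: (-3684, 316). Remaining: Δeast = -3947.02, Δnorth = -223.28.
Bearing = atan2(-3947.02, -223.28) mod 360° = 266.76°; distance = √((-3947.02)² + (-223.28)²) = 3953.333 m.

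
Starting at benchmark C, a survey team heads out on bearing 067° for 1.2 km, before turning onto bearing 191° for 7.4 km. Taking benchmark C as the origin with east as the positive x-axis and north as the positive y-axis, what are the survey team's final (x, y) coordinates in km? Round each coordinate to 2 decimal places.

Leg 1 (067°, 1.2 km): east 1.2 sin 67° = 1.10, north 1.2 cos 67° = 0.47
Leg 2 (191°, 7.4 km): east 7.4 sin 191° = -1.41, north 7.4 cos 191° = -7.26
Summing: -0.31 km east, -6.80 km north → (-0.31, -6.80).

(-0.31, -6.80)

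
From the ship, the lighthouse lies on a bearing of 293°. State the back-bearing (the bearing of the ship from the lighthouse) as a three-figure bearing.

Back-bearing = 293° − 180° = 113°.

113°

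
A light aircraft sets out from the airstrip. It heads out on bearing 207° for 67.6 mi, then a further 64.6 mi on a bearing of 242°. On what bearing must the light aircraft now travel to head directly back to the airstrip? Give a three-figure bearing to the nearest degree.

044°

Leg 1 (207°, 67.6 mi): east 67.6 sin 207° = -30.69, north 67.6 cos 207° = -60.23
Leg 2 (242°, 64.6 mi): east 64.6 sin 242° = -57.04, north 64.6 cos 242° = -30.33
Net displacement: -87.73 east, -90.56 north. Direction back to start is (87.73, 90.56): bearing = atan2(87.73, 90.56) mod 360° = 44.09° ≈ 044°.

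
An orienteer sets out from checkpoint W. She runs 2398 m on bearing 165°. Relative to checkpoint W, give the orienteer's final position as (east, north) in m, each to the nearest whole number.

(621, -2316)

Leg 1 (165°, 2398 m): east 2398 sin 165° = 620.65, north 2398 cos 165° = -2316.29
Summing: 620.65 m east, -2316.29 m north → (621, -2316).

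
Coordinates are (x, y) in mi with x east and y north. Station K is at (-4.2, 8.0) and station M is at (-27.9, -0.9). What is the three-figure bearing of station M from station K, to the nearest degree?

249°

Δeast = -27.9 − -4.2 = -23.70; Δnorth = -0.9 − 8.0 = -8.90.
Bearing = atan2(Δeast, Δnorth) mod 360° = 249.42° ≈ 249°.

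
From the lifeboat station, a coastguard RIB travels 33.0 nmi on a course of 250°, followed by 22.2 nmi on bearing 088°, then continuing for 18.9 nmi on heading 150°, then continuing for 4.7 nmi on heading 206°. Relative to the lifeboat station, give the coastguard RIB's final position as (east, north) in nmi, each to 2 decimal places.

Leg 1 (250°, 33.0 nmi): east 33.0 sin 250° = -31.01, north 33.0 cos 250° = -11.29
Leg 2 (088°, 22.2 nmi): east 22.2 sin 88° = 22.19, north 22.2 cos 88° = 0.77
Leg 3 (150°, 18.9 nmi): east 18.9 sin 150° = 9.45, north 18.9 cos 150° = -16.37
Leg 4 (206°, 4.7 nmi): east 4.7 sin 206° = -2.06, north 4.7 cos 206° = -4.22
Summing: -1.43 nmi east, -31.10 nmi north → (-1.43, -31.10).

(-1.43, -31.10)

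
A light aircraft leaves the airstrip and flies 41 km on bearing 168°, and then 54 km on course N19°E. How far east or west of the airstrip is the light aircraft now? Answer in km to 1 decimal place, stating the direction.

26.1 km east

Leg 1 (168°, 41 km): east 41 sin 168° = 8.52, north 41 cos 168° = -40.10
Leg 2 (N19°E, 54 km): east 54 sin 19° = 17.58, north 54 cos 19° = 51.06
Net east component: 26.11 km.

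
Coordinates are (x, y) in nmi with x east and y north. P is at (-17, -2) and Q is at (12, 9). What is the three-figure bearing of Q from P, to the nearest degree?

Δeast = 12 − -17 = 29.00; Δnorth = 9 − -2 = 11.00.
Bearing = atan2(Δeast, Δnorth) mod 360° = 69.23° ≈ 069°.

069°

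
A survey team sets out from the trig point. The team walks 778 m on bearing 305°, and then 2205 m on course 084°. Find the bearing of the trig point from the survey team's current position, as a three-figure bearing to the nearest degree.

Leg 1 (305°, 778 m): east 778 sin 305° = -637.30, north 778 cos 305° = 446.24
Leg 2 (084°, 2205 m): east 2205 sin 84° = 2192.92, north 2205 cos 84° = 230.49
Net displacement: 1555.62 east, 676.73 north. Direction back to start is (-1555.62, -676.73): bearing = atan2(-1555.62, -676.73) mod 360° = 246.49° ≈ 246°.

246°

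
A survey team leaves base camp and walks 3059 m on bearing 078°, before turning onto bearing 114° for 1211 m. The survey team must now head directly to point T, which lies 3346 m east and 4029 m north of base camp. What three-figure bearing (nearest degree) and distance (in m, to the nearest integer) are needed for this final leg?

Leg 1 (078°, 3059 m): east 3059 sin 78° = 2992.15, north 3059 cos 78° = 636.00
Leg 2 (114°, 1211 m): east 1211 sin 114° = 1106.30, north 1211 cos 114° = -492.56
Current position: (4098.46, 143.44). Target: (3346, 4029). Remaining: Δeast = -752.46, Δnorth = 3885.56.
Bearing = atan2(-752.46, 3885.56) mod 360° = 349.04°; distance = √((-752.46)² + (3885.56)²) = 3957.744 m.

349°, 3958 m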